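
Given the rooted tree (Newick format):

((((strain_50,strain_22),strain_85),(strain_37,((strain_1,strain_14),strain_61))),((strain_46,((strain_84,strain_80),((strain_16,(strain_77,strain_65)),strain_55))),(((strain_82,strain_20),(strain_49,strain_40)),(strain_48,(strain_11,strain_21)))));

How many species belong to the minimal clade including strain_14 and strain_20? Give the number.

21

The MRCA of strain_14 and strain_20 is the root, so the clade is the entire tree.
That clade contains 21 terminal taxa: strain_1, strain_11, strain_14, strain_16, strain_20, strain_21, strain_22, strain_37, strain_40, strain_46, strain_48, strain_49, strain_50, strain_55, strain_61, strain_65, strain_77, strain_80, strain_82, strain_84, strain_85.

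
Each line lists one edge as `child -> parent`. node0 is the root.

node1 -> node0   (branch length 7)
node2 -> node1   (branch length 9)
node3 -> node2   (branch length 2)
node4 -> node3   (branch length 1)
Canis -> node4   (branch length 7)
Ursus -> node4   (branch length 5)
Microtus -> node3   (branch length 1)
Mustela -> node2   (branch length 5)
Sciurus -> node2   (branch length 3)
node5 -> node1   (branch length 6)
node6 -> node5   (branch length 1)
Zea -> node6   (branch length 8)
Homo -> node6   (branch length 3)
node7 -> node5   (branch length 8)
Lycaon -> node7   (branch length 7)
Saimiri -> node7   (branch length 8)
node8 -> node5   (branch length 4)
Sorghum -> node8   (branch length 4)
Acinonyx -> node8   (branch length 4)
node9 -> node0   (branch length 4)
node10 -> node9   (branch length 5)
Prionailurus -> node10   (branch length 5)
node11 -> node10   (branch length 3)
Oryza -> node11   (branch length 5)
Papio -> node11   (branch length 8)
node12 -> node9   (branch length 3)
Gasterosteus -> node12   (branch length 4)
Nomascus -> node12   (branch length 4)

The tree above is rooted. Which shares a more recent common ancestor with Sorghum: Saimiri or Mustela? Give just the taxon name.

Saimiri

The MRCA of Sorghum and Saimiri subtends ((Zea,Homo),(Lycaon,Saimiri),(Sorghum,Acinonyx)) (6 taxa).
The MRCA of Sorghum and Mustela subtends ((((Canis,Ursus),Microtus),Mustela,Sciurus),((Zea,Homo),(Lycaon,Saimiri),(Sorghum,Acinonyx))) (11 taxa).
The first is nested inside the second, so Sorghum shares a more recent common ancestor with Saimiri.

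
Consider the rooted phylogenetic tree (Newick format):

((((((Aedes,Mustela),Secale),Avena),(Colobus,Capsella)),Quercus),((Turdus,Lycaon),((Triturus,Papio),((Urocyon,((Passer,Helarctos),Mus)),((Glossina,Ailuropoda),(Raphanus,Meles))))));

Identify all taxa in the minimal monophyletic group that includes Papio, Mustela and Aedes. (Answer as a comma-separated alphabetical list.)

Tracing Papio: it sits inside (Triturus,Papio).
Tracing Mustela: it sits inside (Aedes,Mustela).
Tracing Aedes: it sits inside (Aedes,Mustela).
The smallest clade enclosing all 3 is the whole tree (their MRCA is the root), so the answer is all 19 tips in alphabetical order.

Aedes, Ailuropoda, Avena, Capsella, Colobus, Glossina, Helarctos, Lycaon, Meles, Mus, Mustela, Papio, Passer, Quercus, Raphanus, Secale, Triturus, Turdus, Urocyon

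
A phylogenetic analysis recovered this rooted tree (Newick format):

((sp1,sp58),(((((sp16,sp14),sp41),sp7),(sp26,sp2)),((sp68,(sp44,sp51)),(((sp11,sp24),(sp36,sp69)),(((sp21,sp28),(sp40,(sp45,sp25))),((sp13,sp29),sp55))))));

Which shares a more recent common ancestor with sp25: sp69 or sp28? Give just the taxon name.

The MRCA of sp25 and sp28 subtends ((sp21,sp28),(sp40,(sp45,sp25))) (5 taxa).
The MRCA of sp25 and sp69 subtends (((sp11,sp24),(sp36,sp69)),(((sp21,sp28),(sp40,(sp45,sp25))),((sp13,sp29),sp55))) (12 taxa).
The first is nested inside the second, so sp25 shares a more recent common ancestor with sp28.

sp28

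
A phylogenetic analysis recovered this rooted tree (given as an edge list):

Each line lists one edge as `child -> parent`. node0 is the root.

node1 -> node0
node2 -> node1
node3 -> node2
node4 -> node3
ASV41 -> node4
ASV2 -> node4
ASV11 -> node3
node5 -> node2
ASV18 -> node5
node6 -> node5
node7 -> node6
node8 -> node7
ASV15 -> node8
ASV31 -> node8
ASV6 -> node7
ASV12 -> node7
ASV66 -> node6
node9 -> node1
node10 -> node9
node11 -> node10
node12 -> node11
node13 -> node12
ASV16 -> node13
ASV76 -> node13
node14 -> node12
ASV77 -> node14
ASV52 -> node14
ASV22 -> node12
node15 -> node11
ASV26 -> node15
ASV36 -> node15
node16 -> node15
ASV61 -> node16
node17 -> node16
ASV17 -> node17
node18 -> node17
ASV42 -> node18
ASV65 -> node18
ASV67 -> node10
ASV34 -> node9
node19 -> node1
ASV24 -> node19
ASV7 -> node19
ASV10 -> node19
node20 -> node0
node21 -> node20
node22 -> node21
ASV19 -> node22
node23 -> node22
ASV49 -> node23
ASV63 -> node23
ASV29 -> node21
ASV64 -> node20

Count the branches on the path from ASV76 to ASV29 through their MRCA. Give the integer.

10

The MRCA of ASV76 and ASV29 is the root of the tree.
From ASV76 up to that node: 7 branches. From ASV29 up to the same node: 3 branches. Total: 7 + 3 = 10.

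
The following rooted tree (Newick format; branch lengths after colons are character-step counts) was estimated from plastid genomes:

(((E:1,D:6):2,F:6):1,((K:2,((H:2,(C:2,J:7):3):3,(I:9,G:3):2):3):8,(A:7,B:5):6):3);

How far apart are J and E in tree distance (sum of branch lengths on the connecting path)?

31

The path runs J → … → MRCA → … → E; the MRCA is the root of the tree.
Branch lengths along that path: 7 + 3 + 3 + 3 + 8 + 3 + 1 + 2 + 1 = 31.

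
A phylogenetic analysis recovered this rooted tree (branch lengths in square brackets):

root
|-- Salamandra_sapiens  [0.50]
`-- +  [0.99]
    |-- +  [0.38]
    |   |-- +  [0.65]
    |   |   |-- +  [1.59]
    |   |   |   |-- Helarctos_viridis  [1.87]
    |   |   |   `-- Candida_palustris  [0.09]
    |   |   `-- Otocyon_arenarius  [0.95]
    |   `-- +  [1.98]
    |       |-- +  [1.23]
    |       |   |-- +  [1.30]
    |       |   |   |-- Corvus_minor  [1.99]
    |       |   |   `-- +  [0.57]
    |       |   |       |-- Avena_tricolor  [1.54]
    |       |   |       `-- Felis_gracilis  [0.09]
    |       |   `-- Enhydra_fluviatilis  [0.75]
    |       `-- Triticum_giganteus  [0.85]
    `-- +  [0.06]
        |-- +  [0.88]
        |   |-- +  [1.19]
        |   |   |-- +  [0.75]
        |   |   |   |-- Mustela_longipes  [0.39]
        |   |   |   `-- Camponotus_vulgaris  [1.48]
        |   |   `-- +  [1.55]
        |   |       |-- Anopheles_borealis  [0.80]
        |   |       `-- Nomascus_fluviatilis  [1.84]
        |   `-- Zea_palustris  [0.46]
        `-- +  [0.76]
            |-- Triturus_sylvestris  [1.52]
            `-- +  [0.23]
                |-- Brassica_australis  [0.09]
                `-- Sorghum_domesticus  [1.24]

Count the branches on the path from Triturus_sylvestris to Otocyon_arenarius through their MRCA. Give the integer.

The MRCA of Triturus_sylvestris and Otocyon_arenarius is the node subtending ((((Helarctos_viridis,Candida_palustris),Otocyon_arenarius),(((Corvus_minor,(Avena_tricolor,Felis_gracilis)),Enhydra_fluviatilis),Triticum_giganteus)),((((Mustela_longipes,Camponotus_vulgaris),(Anopheles_borealis,Nomascus_fluviatilis)),Zea_palustris),(Triturus_sylvestris,(Brassica_australis,Sorghum_domesticus)))).
From Triturus_sylvestris up to that node: 3 branches. From Otocyon_arenarius up to the same node: 3 branches. Total: 3 + 3 = 6.

6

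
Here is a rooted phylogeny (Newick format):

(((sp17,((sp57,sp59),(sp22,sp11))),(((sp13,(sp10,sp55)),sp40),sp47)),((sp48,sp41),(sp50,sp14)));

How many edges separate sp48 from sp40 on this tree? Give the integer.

The MRCA of sp48 and sp40 is the root of the tree.
From sp48 up to that node: 3 branches. From sp40 up to the same node: 4 branches. Total: 3 + 4 = 7.

7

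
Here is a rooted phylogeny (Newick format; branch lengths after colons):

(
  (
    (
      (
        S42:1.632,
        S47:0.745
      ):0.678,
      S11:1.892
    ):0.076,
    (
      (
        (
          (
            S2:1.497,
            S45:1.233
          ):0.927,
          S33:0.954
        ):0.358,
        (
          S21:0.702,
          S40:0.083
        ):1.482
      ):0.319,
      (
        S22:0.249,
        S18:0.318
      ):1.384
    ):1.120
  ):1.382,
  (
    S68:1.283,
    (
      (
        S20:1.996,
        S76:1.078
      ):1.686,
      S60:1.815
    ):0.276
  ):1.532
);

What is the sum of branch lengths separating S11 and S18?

4.790

The path runs S11 → … → MRCA → … → S18; the MRCA is the node subtending (((S42,S47),S11),((((S2,S45),S33),(S21,S40)),(S22,S18))).
Branch lengths along that path: 1.892 + 0.076 + 1.120 + 1.384 + 0.318 = 4.790.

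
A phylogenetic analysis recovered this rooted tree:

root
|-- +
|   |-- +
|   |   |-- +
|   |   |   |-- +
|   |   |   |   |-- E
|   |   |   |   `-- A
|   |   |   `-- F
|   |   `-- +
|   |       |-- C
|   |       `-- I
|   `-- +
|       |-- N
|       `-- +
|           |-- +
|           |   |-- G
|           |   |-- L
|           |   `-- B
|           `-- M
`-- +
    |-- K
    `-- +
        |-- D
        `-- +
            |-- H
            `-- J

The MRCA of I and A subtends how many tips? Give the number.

The MRCA of I and A is the node subtending (((E,A),F),(C,I)).
That clade contains 5 terminal taxa: A, C, E, F, I.

5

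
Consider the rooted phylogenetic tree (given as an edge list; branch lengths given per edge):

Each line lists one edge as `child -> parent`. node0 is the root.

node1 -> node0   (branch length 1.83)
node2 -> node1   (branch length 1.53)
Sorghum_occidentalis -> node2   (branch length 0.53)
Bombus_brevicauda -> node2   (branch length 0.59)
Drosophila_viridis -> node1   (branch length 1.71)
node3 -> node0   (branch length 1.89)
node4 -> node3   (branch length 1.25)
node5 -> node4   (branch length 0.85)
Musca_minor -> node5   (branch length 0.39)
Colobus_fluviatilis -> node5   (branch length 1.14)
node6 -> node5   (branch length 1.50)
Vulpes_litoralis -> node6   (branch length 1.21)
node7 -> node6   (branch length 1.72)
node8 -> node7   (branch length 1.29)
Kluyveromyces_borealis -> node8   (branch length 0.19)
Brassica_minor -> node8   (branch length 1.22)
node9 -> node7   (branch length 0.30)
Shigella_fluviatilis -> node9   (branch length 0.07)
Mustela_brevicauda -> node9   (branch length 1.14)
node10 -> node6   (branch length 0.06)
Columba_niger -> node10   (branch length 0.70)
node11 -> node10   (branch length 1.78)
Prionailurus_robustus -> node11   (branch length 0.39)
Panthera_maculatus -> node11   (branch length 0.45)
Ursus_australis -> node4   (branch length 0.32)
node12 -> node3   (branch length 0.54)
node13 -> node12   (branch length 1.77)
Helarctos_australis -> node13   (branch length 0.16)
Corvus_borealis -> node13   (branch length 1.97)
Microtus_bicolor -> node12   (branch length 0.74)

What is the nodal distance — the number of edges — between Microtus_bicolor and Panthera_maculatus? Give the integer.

8

The MRCA of Microtus_bicolor and Panthera_maculatus is the node subtending (((Musca_minor,Colobus_fluviatilis,(Vulpes_litoralis,((Kluyveromyces_borealis,Brassica_minor),(Shigella_fluviatilis,Mustela_brevicauda)),(Columba_niger,(Prionailurus_robustus,Panthera_maculatus)))),Ursus_australis),((Helarctos_australis,Corvus_borealis),Microtus_bicolor)).
From Microtus_bicolor up to that node: 2 branches. From Panthera_maculatus up to the same node: 6 branches. Total: 2 + 6 = 8.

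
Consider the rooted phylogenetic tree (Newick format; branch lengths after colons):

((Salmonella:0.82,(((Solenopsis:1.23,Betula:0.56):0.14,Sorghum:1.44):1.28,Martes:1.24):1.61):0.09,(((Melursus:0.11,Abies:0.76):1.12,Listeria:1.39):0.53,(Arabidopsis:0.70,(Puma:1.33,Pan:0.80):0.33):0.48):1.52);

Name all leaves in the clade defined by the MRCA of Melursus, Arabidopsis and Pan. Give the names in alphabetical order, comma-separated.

Tracing Melursus: it sits inside (Melursus,Abies).
Tracing Arabidopsis: it sits inside (Arabidopsis,(Puma,Pan)).
Tracing Pan: it sits inside (Puma,Pan).
The smallest clade enclosing all 3 is (((Melursus,Abies),Listeria),(Arabidopsis,(Puma,Pan))); the answer is its 6 terminal taxa in alphabetical order.

Abies, Arabidopsis, Listeria, Melursus, Pan, Puma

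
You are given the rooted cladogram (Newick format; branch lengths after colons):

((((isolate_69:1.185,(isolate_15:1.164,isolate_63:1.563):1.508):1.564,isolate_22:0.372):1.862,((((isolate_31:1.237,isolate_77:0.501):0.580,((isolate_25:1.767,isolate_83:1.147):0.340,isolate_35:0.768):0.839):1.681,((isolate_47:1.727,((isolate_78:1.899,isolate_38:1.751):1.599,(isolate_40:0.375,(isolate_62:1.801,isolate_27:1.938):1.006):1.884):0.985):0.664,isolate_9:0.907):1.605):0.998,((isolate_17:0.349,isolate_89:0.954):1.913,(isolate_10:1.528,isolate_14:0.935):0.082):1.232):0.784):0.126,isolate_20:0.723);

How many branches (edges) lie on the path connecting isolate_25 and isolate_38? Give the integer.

9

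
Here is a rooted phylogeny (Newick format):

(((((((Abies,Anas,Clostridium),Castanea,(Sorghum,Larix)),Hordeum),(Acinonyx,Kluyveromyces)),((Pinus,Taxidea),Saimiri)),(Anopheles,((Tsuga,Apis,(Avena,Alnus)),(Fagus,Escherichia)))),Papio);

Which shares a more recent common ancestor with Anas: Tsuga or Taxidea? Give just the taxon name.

The MRCA of Anas and Taxidea subtends (((((Abies,Anas,Clostridium),Castanea,(Sorghum,Larix)),Hordeum),(Acinonyx,Kluyveromyces)),((Pinus,Taxidea),Saimiri)) (12 taxa).
The MRCA of Anas and Tsuga subtends ((((((Abies,Anas,Clostridium),Castanea,(Sorghum,Larix)),Hordeum),(Acinonyx,Kluyveromyces)),((Pinus,Taxidea),Saimiri)),(Anopheles,((Tsuga,Apis,(Avena,Alnus)),(Fagus,Escherichia)))) (19 taxa).
The first is nested inside the second, so Anas shares a more recent common ancestor with Taxidea.

Taxidea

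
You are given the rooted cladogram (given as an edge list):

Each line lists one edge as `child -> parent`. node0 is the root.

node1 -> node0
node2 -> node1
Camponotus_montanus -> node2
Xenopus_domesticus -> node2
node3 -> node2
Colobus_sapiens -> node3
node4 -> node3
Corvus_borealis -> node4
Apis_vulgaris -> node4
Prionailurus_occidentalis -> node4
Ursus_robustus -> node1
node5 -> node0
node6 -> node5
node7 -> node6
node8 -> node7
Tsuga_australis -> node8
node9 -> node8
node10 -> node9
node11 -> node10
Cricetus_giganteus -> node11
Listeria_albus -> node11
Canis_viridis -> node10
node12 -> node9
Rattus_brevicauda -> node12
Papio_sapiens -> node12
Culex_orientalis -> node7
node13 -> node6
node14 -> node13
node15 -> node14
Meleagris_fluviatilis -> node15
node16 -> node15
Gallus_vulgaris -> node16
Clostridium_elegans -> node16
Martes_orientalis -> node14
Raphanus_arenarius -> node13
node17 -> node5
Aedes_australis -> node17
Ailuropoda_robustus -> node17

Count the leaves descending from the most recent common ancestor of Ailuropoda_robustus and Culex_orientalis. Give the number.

14

The MRCA of Ailuropoda_robustus and Culex_orientalis is the node subtending ((((Tsuga_australis,(((Cricetus_giganteus,Listeria_albus),Canis_viridis),(Rattus_brevicauda,Papio_sapiens))),Culex_orientalis),(((Meleagris_fluviatilis,(Gallus_vulgaris,Clostridium_elegans)),Martes_orientalis),Raphanus_arenarius)),(Aedes_australis,Ailuropoda_robustus)).
That clade contains 14 terminal taxa: Aedes_australis, Ailuropoda_robustus, Canis_viridis, Clostridium_elegans, Cricetus_giganteus, Culex_orientalis, Gallus_vulgaris, Listeria_albus, Martes_orientalis, Meleagris_fluviatilis, Papio_sapiens, Raphanus_arenarius, Rattus_brevicauda, Tsuga_australis.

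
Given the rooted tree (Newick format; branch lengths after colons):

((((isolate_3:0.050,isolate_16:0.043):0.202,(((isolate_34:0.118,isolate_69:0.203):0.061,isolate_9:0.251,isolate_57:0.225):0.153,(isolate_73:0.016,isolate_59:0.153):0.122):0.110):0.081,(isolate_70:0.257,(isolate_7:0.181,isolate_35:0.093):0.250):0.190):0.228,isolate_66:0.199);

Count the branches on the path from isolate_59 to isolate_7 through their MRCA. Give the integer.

The MRCA of isolate_59 and isolate_7 is the node subtending (((isolate_3,isolate_16),(((isolate_34,isolate_69),isolate_9,isolate_57),(isolate_73,isolate_59))),(isolate_70,(isolate_7,isolate_35))).
From isolate_59 up to that node: 4 branches. From isolate_7 up to the same node: 3 branches. Total: 4 + 3 = 7.

7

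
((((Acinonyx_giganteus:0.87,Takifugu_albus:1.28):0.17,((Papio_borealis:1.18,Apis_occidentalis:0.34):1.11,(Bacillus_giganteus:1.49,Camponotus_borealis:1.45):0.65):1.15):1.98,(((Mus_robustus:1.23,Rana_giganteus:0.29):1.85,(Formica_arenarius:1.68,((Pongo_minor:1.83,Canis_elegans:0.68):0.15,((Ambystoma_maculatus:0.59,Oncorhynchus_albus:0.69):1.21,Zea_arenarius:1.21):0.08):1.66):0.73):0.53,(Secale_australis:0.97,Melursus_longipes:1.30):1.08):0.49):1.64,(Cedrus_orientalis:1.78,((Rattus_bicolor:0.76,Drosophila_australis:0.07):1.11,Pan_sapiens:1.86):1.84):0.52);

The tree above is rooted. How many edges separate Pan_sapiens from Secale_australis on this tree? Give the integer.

The MRCA of Pan_sapiens and Secale_australis is the root of the tree.
From Pan_sapiens up to that node: 3 branches. From Secale_australis up to the same node: 4 branches. Total: 3 + 4 = 7.

7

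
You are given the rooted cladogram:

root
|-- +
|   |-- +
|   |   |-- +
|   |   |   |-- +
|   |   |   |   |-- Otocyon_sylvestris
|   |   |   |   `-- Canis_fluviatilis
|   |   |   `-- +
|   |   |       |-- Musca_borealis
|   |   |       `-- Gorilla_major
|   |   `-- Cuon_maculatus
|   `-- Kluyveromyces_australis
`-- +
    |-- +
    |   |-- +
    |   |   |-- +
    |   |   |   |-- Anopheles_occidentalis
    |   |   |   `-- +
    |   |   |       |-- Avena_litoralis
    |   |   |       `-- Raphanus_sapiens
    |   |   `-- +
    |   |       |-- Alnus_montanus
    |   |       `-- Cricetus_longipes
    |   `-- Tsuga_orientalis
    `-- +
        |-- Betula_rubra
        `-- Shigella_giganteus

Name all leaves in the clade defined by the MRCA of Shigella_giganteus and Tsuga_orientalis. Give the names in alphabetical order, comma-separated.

Tracing Shigella_giganteus: it sits inside (Betula_rubra,Shigella_giganteus).
Tracing Tsuga_orientalis: it sits inside (((Anopheles_occidentalis,(Avena_litoralis,Raphanus_sapiens)),(Alnus_montanus,Cricetus_longipes)),Tsuga_orientalis).
The smallest clade enclosing both is ((((Anopheles_occidentalis,(Avena_litoralis,Raphanus_sapiens)),(Alnus_montanus,Cricetus_longipes)),Tsuga_orientalis),(Betula_rubra,Shigella_giganteus)); the answer is its 8 terminal taxa in alphabetical order.

Alnus_montanus, Anopheles_occidentalis, Avena_litoralis, Betula_rubra, Cricetus_longipes, Raphanus_sapiens, Shigella_giganteus, Tsuga_orientalis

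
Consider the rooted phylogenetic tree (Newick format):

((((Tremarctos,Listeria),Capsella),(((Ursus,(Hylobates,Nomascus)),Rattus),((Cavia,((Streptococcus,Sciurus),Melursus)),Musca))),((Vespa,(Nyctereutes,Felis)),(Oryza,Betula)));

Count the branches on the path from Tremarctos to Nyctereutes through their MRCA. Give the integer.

8

The MRCA of Tremarctos and Nyctereutes is the root of the tree.
From Tremarctos up to that node: 4 branches. From Nyctereutes up to the same node: 4 branches. Total: 4 + 4 = 8.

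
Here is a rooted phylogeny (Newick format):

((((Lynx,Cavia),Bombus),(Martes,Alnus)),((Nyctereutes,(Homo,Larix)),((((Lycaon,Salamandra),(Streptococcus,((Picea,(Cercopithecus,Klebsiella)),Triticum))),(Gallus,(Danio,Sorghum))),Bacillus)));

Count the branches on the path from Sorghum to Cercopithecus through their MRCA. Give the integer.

The MRCA of Sorghum and Cercopithecus is the node subtending (((Lycaon,Salamandra),(Streptococcus,((Picea,(Cercopithecus,Klebsiella)),Triticum))),(Gallus,(Danio,Sorghum))).
From Sorghum up to that node: 3 branches. From Cercopithecus up to the same node: 6 branches. Total: 3 + 6 = 9.

9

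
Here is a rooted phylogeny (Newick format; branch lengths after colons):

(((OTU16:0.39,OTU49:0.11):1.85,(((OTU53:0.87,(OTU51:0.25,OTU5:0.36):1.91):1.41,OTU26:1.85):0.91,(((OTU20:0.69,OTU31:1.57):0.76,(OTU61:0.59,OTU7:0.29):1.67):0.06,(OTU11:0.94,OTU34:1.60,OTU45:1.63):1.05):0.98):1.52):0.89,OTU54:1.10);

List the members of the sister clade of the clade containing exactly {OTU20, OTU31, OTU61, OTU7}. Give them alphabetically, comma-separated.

The clade containing exactly {OTU20, OTU31, OTU61, OTU7} attaches to the tree at the node subtending (((OTU20,OTU31),(OTU61,OTU7)),(OTU11,OTU34,OTU45)).
The other lineage descending from that same node — the sister group — is (OTU11,OTU34,OTU45); its 3 tips in alphabetical order are the answer.

OTU11, OTU34, OTU45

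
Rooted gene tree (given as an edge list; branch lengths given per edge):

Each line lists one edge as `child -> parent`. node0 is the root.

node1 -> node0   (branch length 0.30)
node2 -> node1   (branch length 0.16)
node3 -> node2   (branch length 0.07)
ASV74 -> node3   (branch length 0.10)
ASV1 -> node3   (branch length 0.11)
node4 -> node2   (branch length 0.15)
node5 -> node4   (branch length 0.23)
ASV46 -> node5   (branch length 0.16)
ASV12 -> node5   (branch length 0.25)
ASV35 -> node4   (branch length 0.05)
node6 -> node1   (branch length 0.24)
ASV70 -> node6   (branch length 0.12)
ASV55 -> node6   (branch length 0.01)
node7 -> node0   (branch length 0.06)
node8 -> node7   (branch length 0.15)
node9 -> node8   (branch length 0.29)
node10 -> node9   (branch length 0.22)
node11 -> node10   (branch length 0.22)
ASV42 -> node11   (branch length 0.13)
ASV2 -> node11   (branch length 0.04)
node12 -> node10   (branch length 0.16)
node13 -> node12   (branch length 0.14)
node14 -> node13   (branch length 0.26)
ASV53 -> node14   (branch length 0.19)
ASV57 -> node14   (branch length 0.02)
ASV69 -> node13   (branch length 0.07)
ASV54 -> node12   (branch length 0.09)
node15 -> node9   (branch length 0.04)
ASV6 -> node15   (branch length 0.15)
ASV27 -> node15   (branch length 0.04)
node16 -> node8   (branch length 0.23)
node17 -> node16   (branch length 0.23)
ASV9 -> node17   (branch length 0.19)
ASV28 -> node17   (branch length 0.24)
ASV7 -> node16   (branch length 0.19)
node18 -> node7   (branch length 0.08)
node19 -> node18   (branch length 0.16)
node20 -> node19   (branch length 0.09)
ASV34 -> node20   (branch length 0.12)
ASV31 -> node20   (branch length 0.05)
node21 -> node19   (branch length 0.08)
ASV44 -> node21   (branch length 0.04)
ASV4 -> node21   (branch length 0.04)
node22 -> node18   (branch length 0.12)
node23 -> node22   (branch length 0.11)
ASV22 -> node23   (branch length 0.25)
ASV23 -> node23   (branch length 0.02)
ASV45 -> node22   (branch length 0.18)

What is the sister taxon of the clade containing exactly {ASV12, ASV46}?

ASV35

The clade containing exactly {ASV12, ASV46} attaches to the tree at the node subtending ((ASV46,ASV12),ASV35).
The other lineage descending from that same node — the sister group — is the single tip ASV35.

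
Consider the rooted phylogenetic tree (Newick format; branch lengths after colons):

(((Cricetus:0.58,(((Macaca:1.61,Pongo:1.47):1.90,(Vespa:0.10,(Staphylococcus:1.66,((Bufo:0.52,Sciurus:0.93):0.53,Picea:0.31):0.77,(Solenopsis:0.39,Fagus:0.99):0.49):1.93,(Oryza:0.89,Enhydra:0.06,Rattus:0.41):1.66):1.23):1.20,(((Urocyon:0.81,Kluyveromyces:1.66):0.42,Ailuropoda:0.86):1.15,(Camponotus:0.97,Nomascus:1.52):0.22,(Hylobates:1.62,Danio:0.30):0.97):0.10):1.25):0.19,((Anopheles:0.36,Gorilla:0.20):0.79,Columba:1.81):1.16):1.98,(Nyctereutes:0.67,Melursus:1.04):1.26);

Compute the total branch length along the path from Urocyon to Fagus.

8.32

The path runs Urocyon → … → MRCA → … → Fagus; the MRCA is the node subtending (((Macaca,Pongo),(Vespa,(Staphylococcus,((Bufo,Sciurus),Picea),(Solenopsis,Fagus)),(Oryza,Enhydra,Rattus))),(((Urocyon,Kluyveromyces),Ailuropoda),(Camponotus,Nomascus),(Hylobates,Danio))).
Branch lengths along that path: 0.81 + 0.42 + 1.15 + 0.10 + 1.20 + 1.23 + 1.93 + 0.49 + 0.99 = 8.32.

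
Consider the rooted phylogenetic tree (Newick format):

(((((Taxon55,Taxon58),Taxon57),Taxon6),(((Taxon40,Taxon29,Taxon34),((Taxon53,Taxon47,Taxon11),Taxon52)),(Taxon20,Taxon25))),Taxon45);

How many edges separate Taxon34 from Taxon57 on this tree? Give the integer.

7

The MRCA of Taxon34 and Taxon57 is the node subtending ((((Taxon55,Taxon58),Taxon57),Taxon6),(((Taxon40,Taxon29,Taxon34),((Taxon53,Taxon47,Taxon11),Taxon52)),(Taxon20,Taxon25))).
From Taxon34 up to that node: 4 branches. From Taxon57 up to the same node: 3 branches. Total: 4 + 3 = 7.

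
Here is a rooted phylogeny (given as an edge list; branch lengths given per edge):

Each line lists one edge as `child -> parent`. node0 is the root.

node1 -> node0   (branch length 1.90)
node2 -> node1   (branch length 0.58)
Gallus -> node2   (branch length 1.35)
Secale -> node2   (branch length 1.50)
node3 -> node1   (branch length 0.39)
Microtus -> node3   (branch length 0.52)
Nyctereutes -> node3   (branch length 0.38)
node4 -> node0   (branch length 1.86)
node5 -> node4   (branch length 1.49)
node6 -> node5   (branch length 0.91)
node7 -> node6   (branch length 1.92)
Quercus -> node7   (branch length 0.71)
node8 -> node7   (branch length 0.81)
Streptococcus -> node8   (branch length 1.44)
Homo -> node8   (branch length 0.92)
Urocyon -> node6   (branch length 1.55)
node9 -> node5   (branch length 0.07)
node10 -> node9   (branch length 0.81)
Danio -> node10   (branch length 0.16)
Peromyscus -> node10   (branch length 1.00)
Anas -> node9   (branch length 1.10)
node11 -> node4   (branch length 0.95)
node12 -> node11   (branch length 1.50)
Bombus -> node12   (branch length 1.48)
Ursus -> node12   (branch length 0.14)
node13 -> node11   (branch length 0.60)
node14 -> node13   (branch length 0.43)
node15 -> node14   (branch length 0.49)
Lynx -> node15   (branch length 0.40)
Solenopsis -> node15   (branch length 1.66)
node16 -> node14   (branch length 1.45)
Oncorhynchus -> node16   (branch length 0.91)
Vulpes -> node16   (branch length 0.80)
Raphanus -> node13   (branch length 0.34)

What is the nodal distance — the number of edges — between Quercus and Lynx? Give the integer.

9

The MRCA of Quercus and Lynx is the node subtending ((((Quercus,(Streptococcus,Homo)),Urocyon),((Danio,Peromyscus),Anas)),((Bombus,Ursus),(((Lynx,Solenopsis),(Oncorhynchus,Vulpes)),Raphanus))).
From Quercus up to that node: 4 branches. From Lynx up to the same node: 5 branches. Total: 4 + 5 = 9.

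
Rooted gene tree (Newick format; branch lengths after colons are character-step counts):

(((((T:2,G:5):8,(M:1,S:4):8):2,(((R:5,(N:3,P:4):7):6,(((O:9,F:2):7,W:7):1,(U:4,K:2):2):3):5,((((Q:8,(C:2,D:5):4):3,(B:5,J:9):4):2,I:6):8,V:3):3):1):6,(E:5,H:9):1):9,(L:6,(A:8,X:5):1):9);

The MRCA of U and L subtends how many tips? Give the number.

The MRCA of U and L is the root, so the clade is the entire tree.
That clade contains 24 terminal taxa: A, B, C, D, E, F, G, H, I, J, K, L, M, N, O, P, Q, R, S, T, U, V, W, X.

24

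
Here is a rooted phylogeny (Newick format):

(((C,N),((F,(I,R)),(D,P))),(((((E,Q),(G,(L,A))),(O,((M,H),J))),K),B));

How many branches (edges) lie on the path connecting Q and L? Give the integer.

5

The MRCA of Q and L is the node subtending ((E,Q),(G,(L,A))).
From Q up to that node: 2 branches. From L up to the same node: 3 branches. Total: 2 + 3 = 5.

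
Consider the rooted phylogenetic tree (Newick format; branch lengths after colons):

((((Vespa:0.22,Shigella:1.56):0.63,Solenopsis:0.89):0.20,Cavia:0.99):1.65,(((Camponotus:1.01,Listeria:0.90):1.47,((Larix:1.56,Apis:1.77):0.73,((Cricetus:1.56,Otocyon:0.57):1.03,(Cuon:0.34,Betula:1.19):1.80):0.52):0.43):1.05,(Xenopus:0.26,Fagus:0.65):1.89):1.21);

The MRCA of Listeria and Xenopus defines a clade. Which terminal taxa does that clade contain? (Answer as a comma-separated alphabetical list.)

Apis, Betula, Camponotus, Cricetus, Cuon, Fagus, Larix, Listeria, Otocyon, Xenopus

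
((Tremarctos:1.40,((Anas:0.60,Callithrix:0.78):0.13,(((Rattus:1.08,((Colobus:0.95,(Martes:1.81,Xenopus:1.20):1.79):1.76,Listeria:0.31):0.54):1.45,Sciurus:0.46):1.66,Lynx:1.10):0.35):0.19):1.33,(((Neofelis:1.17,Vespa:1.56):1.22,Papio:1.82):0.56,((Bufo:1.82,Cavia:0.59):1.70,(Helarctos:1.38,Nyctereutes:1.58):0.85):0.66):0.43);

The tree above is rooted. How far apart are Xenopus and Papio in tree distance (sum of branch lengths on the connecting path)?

The path runs Xenopus → … → MRCA → … → Papio; the MRCA is the root of the tree.
Branch lengths along that path: 1.20 + 1.79 + 1.76 + 0.54 + 1.45 + 1.66 + 0.35 + 0.19 + 1.33 + 0.43 + 0.56 + 1.82 = 13.08.

13.08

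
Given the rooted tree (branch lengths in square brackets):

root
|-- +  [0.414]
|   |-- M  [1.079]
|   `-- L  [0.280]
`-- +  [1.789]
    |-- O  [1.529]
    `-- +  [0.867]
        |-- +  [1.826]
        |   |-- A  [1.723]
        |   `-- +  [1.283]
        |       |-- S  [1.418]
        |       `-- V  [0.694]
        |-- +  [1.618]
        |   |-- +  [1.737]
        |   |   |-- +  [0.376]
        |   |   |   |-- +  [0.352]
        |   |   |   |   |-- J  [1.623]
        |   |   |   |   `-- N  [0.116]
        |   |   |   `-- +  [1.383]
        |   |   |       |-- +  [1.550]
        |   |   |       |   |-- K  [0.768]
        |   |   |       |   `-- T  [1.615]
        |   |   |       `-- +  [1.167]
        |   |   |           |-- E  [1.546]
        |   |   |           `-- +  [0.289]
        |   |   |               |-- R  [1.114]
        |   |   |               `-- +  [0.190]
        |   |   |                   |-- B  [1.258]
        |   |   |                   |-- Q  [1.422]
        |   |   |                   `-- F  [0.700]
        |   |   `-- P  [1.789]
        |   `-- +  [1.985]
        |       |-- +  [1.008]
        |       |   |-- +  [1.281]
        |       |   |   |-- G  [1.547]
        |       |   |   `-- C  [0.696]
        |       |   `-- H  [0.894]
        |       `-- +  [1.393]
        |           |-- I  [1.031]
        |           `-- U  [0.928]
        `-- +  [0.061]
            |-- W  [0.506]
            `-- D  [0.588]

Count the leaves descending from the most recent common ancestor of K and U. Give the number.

The MRCA of K and U is the node subtending ((((J,N),((K,T),(E,(R,(B,Q,F))))),P),(((G,C),H),(I,U))).
That clade contains 15 terminal taxa: B, C, E, F, G, H, I, J, K, N, P, Q, R, T, U.

15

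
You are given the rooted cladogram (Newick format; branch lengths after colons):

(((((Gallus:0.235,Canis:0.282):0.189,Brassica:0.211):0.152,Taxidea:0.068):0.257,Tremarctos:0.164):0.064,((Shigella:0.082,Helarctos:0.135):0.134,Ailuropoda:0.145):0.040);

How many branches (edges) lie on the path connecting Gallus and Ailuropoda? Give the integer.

7

The MRCA of Gallus and Ailuropoda is the root of the tree.
From Gallus up to that node: 5 branches. From Ailuropoda up to the same node: 2 branches. Total: 5 + 2 = 7.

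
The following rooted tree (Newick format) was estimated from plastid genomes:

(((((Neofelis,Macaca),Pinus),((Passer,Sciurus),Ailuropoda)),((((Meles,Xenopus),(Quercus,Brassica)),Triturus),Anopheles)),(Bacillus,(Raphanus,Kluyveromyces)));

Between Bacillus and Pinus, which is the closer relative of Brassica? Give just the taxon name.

The MRCA of Brassica and Pinus subtends ((((Neofelis,Macaca),Pinus),((Passer,Sciurus),Ailuropoda)),((((Meles,Xenopus),(Quercus,Brassica)),Triturus),Anopheles)) (12 taxa).
The MRCA of Brassica and Bacillus is the root, subtending the entire tree (15 taxa).
The first is nested inside the second, so Brassica shares a more recent common ancestor with Pinus.

Pinus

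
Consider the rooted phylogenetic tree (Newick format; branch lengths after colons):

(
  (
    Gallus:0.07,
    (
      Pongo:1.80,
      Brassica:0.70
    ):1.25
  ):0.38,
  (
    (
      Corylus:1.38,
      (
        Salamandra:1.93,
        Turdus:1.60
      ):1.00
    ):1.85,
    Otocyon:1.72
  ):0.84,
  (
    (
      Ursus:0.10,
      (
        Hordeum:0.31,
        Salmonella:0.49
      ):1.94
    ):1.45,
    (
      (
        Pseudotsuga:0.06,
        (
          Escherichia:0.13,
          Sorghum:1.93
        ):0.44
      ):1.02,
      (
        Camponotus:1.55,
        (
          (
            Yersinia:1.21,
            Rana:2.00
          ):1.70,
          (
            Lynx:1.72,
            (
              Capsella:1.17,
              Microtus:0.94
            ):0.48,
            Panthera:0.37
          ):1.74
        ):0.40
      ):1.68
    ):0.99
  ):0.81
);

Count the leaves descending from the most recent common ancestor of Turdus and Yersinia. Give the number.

The MRCA of Turdus and Yersinia is the root, so the clade is the entire tree.
That clade contains 20 terminal taxa: Brassica, Camponotus, Capsella, Corylus, Escherichia, Gallus, Hordeum, Lynx, Microtus, Otocyon, Panthera, Pongo, Pseudotsuga, Rana, Salamandra, Salmonella, Sorghum, Turdus, Ursus, Yersinia.

20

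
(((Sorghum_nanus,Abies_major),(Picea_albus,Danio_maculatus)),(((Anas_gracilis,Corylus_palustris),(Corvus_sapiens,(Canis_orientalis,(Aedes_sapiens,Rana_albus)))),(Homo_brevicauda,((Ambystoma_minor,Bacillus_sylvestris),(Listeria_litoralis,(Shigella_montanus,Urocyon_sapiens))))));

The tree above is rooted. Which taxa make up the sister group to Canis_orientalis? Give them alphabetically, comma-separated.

Aedes_sapiens, Rana_albus

Canis_orientalis attaches to the tree at the node subtending (Canis_orientalis,(Aedes_sapiens,Rana_albus)).
The other lineage descending from that same node — the sister group — is (Aedes_sapiens,Rana_albus); its 2 tips in alphabetical order are the answer.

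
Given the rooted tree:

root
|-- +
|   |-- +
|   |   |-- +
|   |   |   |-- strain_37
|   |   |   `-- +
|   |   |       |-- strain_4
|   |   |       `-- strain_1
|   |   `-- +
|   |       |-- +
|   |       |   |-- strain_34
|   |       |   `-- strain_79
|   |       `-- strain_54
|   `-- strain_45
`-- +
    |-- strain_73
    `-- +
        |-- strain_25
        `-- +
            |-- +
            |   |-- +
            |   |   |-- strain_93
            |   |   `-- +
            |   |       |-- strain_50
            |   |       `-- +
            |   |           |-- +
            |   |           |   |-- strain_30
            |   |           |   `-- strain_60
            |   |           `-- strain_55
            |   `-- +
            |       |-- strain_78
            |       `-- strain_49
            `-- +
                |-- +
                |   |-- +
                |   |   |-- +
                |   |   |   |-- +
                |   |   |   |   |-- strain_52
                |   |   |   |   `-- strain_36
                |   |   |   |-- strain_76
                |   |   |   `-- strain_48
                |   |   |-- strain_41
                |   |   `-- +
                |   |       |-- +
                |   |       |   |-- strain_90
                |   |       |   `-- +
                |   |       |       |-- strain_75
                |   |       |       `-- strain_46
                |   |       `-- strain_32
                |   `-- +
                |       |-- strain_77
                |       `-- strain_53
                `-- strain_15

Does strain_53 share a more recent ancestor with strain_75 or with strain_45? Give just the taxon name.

The MRCA of strain_53 and strain_75 subtends ((((strain_52,strain_36),strain_76,strain_48),strain_41,((strain_90,(strain_75,strain_46)),strain_32)),(strain_77,strain_53)) (11 taxa).
The MRCA of strain_53 and strain_45 is the root, subtending the entire tree (28 taxa).
The first is nested inside the second, so strain_53 shares a more recent common ancestor with strain_75.

strain_75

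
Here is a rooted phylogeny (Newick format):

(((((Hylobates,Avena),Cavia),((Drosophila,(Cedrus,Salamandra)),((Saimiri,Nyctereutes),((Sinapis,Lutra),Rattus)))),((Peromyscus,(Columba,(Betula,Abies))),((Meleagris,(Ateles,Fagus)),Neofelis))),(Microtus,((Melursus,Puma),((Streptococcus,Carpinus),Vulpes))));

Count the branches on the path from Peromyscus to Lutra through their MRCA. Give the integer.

The MRCA of Peromyscus and Lutra is the node subtending ((((Hylobates,Avena),Cavia),((Drosophila,(Cedrus,Salamandra)),((Saimiri,Nyctereutes),((Sinapis,Lutra),Rattus)))),((Peromyscus,(Columba,(Betula,Abies))),((Meleagris,(Ateles,Fagus)),Neofelis))).
From Peromyscus up to that node: 3 branches. From Lutra up to the same node: 6 branches. Total: 3 + 6 = 9.

9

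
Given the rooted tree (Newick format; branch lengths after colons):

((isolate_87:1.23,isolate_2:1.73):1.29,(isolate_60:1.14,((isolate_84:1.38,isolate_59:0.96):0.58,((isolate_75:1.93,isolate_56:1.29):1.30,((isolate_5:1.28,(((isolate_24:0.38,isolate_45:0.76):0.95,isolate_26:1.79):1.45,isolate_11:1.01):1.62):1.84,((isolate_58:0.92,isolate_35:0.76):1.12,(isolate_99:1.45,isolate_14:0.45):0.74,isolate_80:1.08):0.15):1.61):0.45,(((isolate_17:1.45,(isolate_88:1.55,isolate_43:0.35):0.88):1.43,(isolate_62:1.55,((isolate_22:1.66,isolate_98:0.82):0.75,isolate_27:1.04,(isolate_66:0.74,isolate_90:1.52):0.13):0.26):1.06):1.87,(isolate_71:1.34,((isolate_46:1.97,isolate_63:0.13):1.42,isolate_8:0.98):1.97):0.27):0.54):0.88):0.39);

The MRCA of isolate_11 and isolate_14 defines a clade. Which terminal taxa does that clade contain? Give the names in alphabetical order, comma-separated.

isolate_11, isolate_14, isolate_24, isolate_26, isolate_35, isolate_45, isolate_5, isolate_58, isolate_80, isolate_99

Tracing isolate_11: it sits inside (((isolate_24,isolate_45),isolate_26),isolate_11).
Tracing isolate_14: it sits inside (isolate_99,isolate_14).
The smallest clade enclosing both is ((isolate_5,(((isolate_24,isolate_45),isolate_26),isolate_11)),((isolate_58,isolate_35),(isolate_99,isolate_14),isolate_80)); the answer is its 10 terminal taxa in alphabetical order.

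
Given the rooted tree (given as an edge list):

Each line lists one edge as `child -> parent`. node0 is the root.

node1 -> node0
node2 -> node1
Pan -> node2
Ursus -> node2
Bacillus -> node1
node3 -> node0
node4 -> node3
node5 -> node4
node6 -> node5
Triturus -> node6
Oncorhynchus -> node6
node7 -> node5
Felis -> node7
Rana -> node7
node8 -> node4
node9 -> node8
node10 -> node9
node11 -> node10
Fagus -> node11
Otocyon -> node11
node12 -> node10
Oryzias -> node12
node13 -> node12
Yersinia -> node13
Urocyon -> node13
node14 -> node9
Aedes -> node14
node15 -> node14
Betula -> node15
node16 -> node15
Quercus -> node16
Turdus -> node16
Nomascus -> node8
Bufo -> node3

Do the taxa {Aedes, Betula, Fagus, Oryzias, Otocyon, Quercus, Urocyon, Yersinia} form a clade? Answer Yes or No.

No

The MRCA of the listed taxa subtends (((Fagus,Otocyon),(Oryzias,(Yersinia,Urocyon))),(Aedes,(Betula,(Quercus,Turdus)))).
That clade also contains Turdus, which is not in the proposed group, so the group is not monophyletic.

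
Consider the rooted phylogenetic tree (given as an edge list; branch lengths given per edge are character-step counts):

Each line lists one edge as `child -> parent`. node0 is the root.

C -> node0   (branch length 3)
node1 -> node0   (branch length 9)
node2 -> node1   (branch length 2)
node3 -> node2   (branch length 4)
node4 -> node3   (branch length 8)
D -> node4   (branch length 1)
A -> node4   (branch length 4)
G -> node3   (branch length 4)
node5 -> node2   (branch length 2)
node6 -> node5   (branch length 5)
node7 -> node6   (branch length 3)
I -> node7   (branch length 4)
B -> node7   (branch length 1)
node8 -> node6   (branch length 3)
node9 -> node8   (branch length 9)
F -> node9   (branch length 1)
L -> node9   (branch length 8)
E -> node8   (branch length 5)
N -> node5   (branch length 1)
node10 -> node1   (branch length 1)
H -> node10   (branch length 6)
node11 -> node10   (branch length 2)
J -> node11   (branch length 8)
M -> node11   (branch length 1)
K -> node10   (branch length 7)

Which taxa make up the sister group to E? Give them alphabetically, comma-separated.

F, L

E attaches to the tree at the node subtending ((F,L),E).
The other lineage descending from that same node — the sister group — is (F,L); its 2 tips in alphabetical order are the answer.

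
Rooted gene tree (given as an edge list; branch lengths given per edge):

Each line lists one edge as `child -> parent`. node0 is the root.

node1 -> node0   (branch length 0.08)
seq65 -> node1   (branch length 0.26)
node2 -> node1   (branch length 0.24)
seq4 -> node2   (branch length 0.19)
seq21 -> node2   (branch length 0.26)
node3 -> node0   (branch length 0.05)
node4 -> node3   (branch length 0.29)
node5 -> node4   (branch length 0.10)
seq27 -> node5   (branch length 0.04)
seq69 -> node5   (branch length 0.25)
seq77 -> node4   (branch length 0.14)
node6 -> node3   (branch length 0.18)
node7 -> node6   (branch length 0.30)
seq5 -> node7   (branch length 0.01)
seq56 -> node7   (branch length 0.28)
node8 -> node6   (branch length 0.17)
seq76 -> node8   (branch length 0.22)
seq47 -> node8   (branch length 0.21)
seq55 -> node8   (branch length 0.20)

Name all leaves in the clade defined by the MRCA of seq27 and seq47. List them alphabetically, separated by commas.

Tracing seq27: it sits inside (seq27,seq69).
Tracing seq47: it sits inside (seq76,seq47,seq55).
The smallest clade enclosing both is (((seq27,seq69),seq77),((seq5,seq56),(seq76,seq47,seq55))); the answer is its 8 terminal taxa in alphabetical order.

seq27, seq47, seq5, seq55, seq56, seq69, seq76, seq77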